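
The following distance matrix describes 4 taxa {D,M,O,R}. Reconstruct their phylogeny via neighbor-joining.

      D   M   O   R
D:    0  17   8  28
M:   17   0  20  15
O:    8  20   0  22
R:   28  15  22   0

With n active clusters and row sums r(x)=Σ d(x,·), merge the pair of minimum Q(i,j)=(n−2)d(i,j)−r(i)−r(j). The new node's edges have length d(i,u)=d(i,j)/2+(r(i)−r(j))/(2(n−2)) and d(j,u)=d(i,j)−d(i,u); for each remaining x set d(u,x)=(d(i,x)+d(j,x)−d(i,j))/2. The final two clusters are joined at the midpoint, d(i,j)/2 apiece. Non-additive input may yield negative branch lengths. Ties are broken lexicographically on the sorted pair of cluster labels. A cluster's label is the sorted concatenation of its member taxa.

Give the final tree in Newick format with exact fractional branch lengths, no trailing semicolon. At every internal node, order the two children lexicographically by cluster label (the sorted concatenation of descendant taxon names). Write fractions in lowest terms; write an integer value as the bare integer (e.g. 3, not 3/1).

(((D:19/4,O:13/4):41/4,M:17/4):43/8,R:43/8)

step 1: merge (D,O) at d=8, Q=-87; branch lengths D→19/4, O→13/4; new cluster DO
  updated: d(DO,M)=29/2, d(DO,R)=21
step 2: merge (DO,M) at d=29/2, Q=-101/2; branch lengths DO→41/4, M→17/4; new cluster DMO
  updated: d(DMO,R)=43/4
step 3: merge (DMO,R) at d=43/4; branch lengths DMO→43/8, R→43/8; new cluster DMOR
final tree: (((D:19/4,O:13/4):41/4,M:17/4):43/8,R:43/8)
total length: 133/4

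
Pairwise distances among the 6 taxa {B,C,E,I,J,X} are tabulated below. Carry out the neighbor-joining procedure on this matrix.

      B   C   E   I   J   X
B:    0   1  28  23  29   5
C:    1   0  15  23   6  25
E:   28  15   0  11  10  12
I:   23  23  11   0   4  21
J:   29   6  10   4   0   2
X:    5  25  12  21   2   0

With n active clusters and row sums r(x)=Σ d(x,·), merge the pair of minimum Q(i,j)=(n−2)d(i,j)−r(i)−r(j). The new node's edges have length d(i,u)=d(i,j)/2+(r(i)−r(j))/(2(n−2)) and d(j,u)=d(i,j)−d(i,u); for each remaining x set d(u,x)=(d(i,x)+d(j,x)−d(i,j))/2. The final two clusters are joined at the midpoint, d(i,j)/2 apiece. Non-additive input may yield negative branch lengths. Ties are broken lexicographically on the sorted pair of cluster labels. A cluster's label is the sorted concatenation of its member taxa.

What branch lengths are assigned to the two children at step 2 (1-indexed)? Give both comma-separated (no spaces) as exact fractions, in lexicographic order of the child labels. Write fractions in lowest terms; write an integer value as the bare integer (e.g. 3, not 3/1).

23/2,3

step 1: merge (B,C) at d=1, Q=-152; branch lengths B→5/2, C→-3/2; new cluster BC
  updated: d(BC,E)=21, d(BC,I)=45/2, d(BC,J)=17, d(BC,X)=29/2
step 2: merge (BC,X) at d=29/2, Q=-81; branch lengths BC→23/2, X→3; new cluster BCX
  updated: d(BCX,E)=37/4, d(BCX,I)=29/2, d(BCX,J)=9/4
step 3: merge (BCX,E) at d=37/4, Q=-151/4; branch lengths BCX→57/16, E→91/16; new cluster BCEX
  updated: d(BCEX,I)=65/8, d(BCEX,J)=3/2
step 4: merge (BCEX,I) at d=65/8, Q=-109/8; branch lengths BCEX→45/16, I→85/16; new cluster BCEIX
  updated: d(BCEIX,J)=-21/16
step 5: merge (BCEIX,J) at d=-21/16; branch lengths BCEIX→-21/32, J→-21/32; new cluster BCEIJX
final tree: (((((B:5/2,C:-3/2):23/2,X:3):57/16,E:91/16):45/16,I:85/16):-21/32,J:-21/32)
total length: 505/16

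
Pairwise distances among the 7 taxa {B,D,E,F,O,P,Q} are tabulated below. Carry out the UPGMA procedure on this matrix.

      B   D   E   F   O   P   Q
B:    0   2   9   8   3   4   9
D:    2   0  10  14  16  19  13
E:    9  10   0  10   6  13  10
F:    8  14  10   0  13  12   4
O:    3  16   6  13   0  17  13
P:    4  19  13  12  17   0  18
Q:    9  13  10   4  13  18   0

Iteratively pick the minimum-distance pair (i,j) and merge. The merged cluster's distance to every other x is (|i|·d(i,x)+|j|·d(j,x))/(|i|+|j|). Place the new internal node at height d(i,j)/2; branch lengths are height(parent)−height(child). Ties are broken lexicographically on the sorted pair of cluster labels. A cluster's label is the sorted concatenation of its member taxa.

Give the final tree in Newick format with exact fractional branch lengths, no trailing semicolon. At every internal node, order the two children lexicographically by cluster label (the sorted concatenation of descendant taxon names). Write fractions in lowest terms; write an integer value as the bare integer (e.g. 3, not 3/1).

1. join B+D (d=2) ⇒ BD; edges |B|=1, |D|=1
  updated: d(BD,E)=19/2, d(BD,F)=11, d(BD,O)=19/2, d(BD,P)=23/2, d(BD,Q)=11
2. join F+Q (d=4) ⇒ FQ; edges |F|=2, |Q|=2
  updated: d(BD,FQ)=11, d(E,FQ)=10, d(FQ,O)=13, d(FQ,P)=15
3. join E+O (d=6) ⇒ EO; edges |E|=3, |O|=3
  updated: d(BD,EO)=19/2, d(EO,FQ)=23/2, d(EO,P)=15
4. join BD+EO (d=19/2) ⇒ BDEO; edges |BD|=15/4, |EO|=7/4
  updated: d(BDEO,FQ)=45/4, d(BDEO,P)=53/4
5. join BDEO+FQ (d=45/4) ⇒ BDEFOQ; edges |BDEO|=7/8, |FQ|=29/8
  updated: d(BDEFOQ,P)=83/6
6. join BDEFOQ+P (d=83/6) ⇒ BDEFOPQ; edges |BDEFOQ|=31/24, |P|=83/12
final tree: ((((B:1,D:1):15/4,(E:3,O:3):7/4):7/8,(F:2,Q:2):29/8):31/24,P:83/12)
total length: 725/24

((((B:1,D:1):15/4,(E:3,O:3):7/4):7/8,(F:2,Q:2):29/8):31/24,P:83/12)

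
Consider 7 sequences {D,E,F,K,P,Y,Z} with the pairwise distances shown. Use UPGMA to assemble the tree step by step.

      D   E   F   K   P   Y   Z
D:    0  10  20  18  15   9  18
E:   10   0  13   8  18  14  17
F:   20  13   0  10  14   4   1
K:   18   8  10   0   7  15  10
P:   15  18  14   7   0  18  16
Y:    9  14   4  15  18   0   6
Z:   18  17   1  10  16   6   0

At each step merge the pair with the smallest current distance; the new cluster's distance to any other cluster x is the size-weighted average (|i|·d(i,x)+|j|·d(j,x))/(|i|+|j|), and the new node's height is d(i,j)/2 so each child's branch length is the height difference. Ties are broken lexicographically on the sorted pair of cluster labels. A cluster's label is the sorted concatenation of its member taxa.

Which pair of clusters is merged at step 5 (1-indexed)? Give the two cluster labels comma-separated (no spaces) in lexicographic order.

step 1: merge (F,Z) at d=1; branch lengths F→1/2, Z→1/2; new cluster FZ
  updated: d(D,FZ)=19, d(E,FZ)=15, d(FZ,K)=10, d(FZ,P)=15, d(FZ,Y)=5
step 2: merge (FZ,Y) at d=5; branch lengths FZ→2, Y→5/2; new cluster FYZ
  updated: d(D,FYZ)=47/3, d(E,FYZ)=44/3, d(FYZ,K)=35/3, d(FYZ,P)=16
step 3: merge (K,P) at d=7; branch lengths K→7/2, P→7/2; new cluster KP
  updated: d(D,KP)=33/2, d(E,KP)=13, d(FYZ,KP)=83/6
step 4: merge (D,E) at d=10; branch lengths D→5, E→5; new cluster DE
  updated: d(DE,FYZ)=91/6, d(DE,KP)=59/4
step 5: merge (FYZ,KP) at d=83/6; branch lengths FYZ→53/12, KP→41/12; new cluster FKPYZ
  updated: d(DE,FKPYZ)=15
step 6: merge (DE,FKPYZ) at d=15; branch lengths DE→5/2, FKPYZ→7/12; new cluster DEFKPYZ
final tree: ((D:5,E:5):5/2,(((F:1/2,Z:1/2):2,Y:5/2):53/12,(K:7/2,P:7/2):41/12):7/12)
total length: 401/12

FYZ,KP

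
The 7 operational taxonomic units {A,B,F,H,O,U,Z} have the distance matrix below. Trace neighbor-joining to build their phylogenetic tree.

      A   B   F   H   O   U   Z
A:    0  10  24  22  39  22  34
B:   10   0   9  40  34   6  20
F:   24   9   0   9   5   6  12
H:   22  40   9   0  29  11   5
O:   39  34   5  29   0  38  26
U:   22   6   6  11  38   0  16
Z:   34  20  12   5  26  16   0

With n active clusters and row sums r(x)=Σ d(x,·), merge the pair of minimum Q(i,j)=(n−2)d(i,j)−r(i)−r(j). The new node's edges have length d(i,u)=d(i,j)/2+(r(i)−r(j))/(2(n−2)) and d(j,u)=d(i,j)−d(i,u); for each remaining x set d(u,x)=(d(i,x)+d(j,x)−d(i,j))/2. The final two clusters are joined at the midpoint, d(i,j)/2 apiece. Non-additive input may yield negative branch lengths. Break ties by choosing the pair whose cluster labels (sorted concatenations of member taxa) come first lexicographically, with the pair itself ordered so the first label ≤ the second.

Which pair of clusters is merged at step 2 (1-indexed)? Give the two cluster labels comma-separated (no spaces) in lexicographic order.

F,O

iteration 1: select A,B (d=10, Q=-220); attach at lengths (41/5, 9/5); label the merged cluster AB
  updated: d(AB,F)=23/2, d(AB,H)=26, d(AB,O)=63/2, d(AB,U)=9, d(AB,Z)=22
iteration 2: select F,O (d=5, Q=-153); attach at lengths (-33/4, 53/4); label the merged cluster FO
  updated: d(AB,FO)=19, d(FO,H)=33/2, d(FO,U)=39/2, d(FO,Z)=33/2
iteration 3: select AB,U (d=9, Q=-209/2); attach at lengths (95/12, 13/12); label the merged cluster ABU
  updated: d(ABU,FO)=59/4, d(ABU,H)=14, d(ABU,Z)=29/2
iteration 4: select ABU,FO (d=59/4, Q=-123/2); attach at lengths (25/4, 17/2); label the merged cluster ABFOU
  updated: d(ABFOU,H)=63/8, d(ABFOU,Z)=65/8
iteration 5: select ABFOU,H (d=63/8, Q=-21); attach at lengths (11/2, 19/8); label the merged cluster ABFHOU
  updated: d(ABFHOU,Z)=21/8
iteration 6: select ABFHOU,Z (d=21/8); attach at lengths (21/16, 21/16); label the merged cluster ABFHOUZ
final tree: (((((A:41/5,B:9/5):95/12,U:13/12):25/4,(F:-33/4,O:53/4):17/2):11/2,H:19/8):21/16,Z:21/16)
total length: 197/4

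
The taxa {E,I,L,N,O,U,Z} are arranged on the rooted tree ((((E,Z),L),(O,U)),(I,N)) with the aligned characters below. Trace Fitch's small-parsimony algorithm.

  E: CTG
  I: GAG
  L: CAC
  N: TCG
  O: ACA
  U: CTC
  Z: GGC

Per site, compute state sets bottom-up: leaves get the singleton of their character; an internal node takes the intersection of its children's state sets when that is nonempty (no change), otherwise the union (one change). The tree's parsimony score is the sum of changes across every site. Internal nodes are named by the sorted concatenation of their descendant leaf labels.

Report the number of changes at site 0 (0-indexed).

4

EZ@0: {C} ∪ {G} = {C,G} (union, +1)
ELZ@0: {C,G} ∩ {C} = {C} (intersection, +0)
OU@0: {A} ∪ {C} = {A,C} (union, +1)
ELOUZ@0: {C} ∩ {A,C} = {C} (intersection, +0)
IN@0: {G} ∪ {T} = {G,T} (union, +1)
EILNOUZ@0: {C} ∪ {G,T} = {C,G,T} (union, +1)
EZ@1: {T} ∪ {G} = {G,T} (union, +1)
ELZ@1: {G,T} ∪ {A} = {A,G,T} (union, +1)
OU@1: {C} ∪ {T} = {C,T} (union, +1)
ELOUZ@1: {A,G,T} ∩ {C,T} = {T} (intersection, +0)
IN@1: {A} ∪ {C} = {A,C} (union, +1)
EILNOUZ@1: {T} ∪ {A,C} = {A,C,T} (union, +1)
EZ@2: {G} ∪ {C} = {C,G} (union, +1)
ELZ@2: {C,G} ∩ {C} = {C} (intersection, +0)
OU@2: {A} ∪ {C} = {A,C} (union, +1)
ELOUZ@2: {C} ∩ {A,C} = {C} (intersection, +0)
IN@2: {G} ∩ {G} = {G} (intersection, +0)
EILNOUZ@2: {C} ∪ {G} = {C,G} (union, +1)
per-site changes: [4, 5, 3]; total = 12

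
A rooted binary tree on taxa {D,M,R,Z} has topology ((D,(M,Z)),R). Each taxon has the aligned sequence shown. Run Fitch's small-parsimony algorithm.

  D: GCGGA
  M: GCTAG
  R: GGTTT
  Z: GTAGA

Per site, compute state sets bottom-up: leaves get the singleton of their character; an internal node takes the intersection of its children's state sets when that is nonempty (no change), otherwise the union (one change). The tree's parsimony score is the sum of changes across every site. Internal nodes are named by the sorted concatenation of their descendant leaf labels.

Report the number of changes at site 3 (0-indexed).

[col 0] MZ: children M:{G}, Z:{G} ∩→ {G}; cost 0
[col 0] DMZ: children D:{G}, MZ:{G} ∩→ {G}; cost 0
[col 0] DMRZ: children DMZ:{G}, R:{G} ∩→ {G}; cost 0
[col 1] MZ: children M:{C}, Z:{T} ∪→ {C,T}; cost 1
[col 1] DMZ: children D:{C}, MZ:{C,T} ∩→ {C}; cost 0
[col 1] DMRZ: children DMZ:{C}, R:{G} ∪→ {C,G}; cost 1
[col 2] MZ: children M:{T}, Z:{A} ∪→ {A,T}; cost 1
[col 2] DMZ: children D:{G}, MZ:{A,T} ∪→ {A,G,T}; cost 1
[col 2] DMRZ: children DMZ:{A,G,T}, R:{T} ∩→ {T}; cost 0
[col 3] MZ: children M:{A}, Z:{G} ∪→ {A,G}; cost 1
[col 3] DMZ: children D:{G}, MZ:{A,G} ∩→ {G}; cost 0
[col 3] DMRZ: children DMZ:{G}, R:{T} ∪→ {G,T}; cost 1
[col 4] MZ: children M:{G}, Z:{A} ∪→ {A,G}; cost 1
[col 4] DMZ: children D:{A}, MZ:{A,G} ∩→ {A}; cost 0
[col 4] DMRZ: children DMZ:{A}, R:{T} ∪→ {A,T}; cost 1
per-site changes: [0, 2, 2, 2, 2]; total = 8

2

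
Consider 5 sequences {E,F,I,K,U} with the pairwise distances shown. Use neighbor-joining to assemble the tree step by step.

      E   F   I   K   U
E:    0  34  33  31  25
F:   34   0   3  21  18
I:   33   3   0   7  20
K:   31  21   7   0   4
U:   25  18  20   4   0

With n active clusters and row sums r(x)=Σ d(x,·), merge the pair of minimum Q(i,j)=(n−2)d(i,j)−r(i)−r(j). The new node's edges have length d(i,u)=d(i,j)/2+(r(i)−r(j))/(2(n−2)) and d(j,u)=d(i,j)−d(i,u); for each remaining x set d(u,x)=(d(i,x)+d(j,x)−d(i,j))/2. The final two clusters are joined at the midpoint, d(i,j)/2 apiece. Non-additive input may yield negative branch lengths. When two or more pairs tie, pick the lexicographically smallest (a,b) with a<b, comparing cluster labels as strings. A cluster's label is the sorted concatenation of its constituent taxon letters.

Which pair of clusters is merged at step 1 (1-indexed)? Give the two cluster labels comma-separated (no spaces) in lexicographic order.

step 1: merge (F,I) at d=3, Q=-130; branch lengths F→11/3, I→-2/3; new cluster FI
  updated: d(E,FI)=32, d(FI,K)=25/2, d(FI,U)=35/2
step 2: merge (E,FI) at d=32, Q=-86; branch lengths E→45/2, FI→19/2; new cluster EFI
  updated: d(EFI,K)=23/4, d(EFI,U)=21/4
step 3: merge (EFI,K) at d=23/4, Q=-15; branch lengths EFI→7/2, K→9/4; new cluster EFIK
  updated: d(EFIK,U)=7/4
step 4: merge (EFIK,U) at d=7/4; branch lengths EFIK→7/8, U→7/8; new cluster EFIKU
final tree: (((E:45/2,(F:11/3,I:-2/3):19/2):7/2,K:9/4):7/8,U:7/8)
total length: 85/2

F,I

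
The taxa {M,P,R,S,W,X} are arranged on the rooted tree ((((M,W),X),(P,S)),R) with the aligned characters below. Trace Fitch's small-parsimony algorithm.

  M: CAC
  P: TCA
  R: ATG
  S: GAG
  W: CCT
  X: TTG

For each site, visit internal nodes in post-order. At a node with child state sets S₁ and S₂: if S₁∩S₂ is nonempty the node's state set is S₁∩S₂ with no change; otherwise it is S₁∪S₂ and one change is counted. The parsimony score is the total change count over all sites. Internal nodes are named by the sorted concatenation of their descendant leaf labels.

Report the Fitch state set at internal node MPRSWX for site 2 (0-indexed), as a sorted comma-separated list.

G

[col 0] MW: children M:{C}, W:{C} ∩→ {C}; cost 0
[col 0] MWX: children MW:{C}, X:{T} ∪→ {C,T}; cost 1
[col 0] PS: children P:{T}, S:{G} ∪→ {G,T}; cost 1
[col 0] MPSWX: children MWX:{C,T}, PS:{G,T} ∩→ {T}; cost 0
[col 0] MPRSWX: children MPSWX:{T}, R:{A} ∪→ {A,T}; cost 1
[col 1] MW: children M:{A}, W:{C} ∪→ {A,C}; cost 1
[col 1] MWX: children MW:{A,C}, X:{T} ∪→ {A,C,T}; cost 1
[col 1] PS: children P:{C}, S:{A} ∪→ {A,C}; cost 1
[col 1] MPSWX: children MWX:{A,C,T}, PS:{A,C} ∩→ {A,C}; cost 0
[col 1] MPRSWX: children MPSWX:{A,C}, R:{T} ∪→ {A,C,T}; cost 1
[col 2] MW: children M:{C}, W:{T} ∪→ {C,T}; cost 1
[col 2] MWX: children MW:{C,T}, X:{G} ∪→ {C,G,T}; cost 1
[col 2] PS: children P:{A}, S:{G} ∪→ {A,G}; cost 1
[col 2] MPSWX: children MWX:{C,G,T}, PS:{A,G} ∩→ {G}; cost 0
[col 2] MPRSWX: children MPSWX:{G}, R:{G} ∩→ {G}; cost 0
per-site changes: [3, 4, 3]; total = 10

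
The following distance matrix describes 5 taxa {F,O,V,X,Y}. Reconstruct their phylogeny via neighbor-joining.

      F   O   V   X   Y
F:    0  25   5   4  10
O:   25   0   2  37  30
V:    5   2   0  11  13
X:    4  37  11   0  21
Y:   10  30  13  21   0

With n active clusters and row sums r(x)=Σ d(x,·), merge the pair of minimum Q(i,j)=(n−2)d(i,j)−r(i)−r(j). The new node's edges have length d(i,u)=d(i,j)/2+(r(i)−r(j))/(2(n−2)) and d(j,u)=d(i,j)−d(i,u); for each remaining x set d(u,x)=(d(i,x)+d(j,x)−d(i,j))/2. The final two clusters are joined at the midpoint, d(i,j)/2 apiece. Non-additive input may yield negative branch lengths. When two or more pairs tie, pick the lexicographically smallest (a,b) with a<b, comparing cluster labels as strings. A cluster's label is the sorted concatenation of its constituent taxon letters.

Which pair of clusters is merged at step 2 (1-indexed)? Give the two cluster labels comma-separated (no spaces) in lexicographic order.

1. join O+V (d=2, Q=-119) ⇒ OV; edges |O|=23/2, |V|=-19/2
  updated: d(F,OV)=14, d(OV,X)=23, d(OV,Y)=41/2
2. join F+X (d=4, Q=-68) ⇒ FX; edges |F|=-3, |X|=7
  updated: d(FX,OV)=33/2, d(FX,Y)=27/2
3. join FX+OV (d=33/2, Q=-101/2) ⇒ FOVX; edges |FX|=19/4, |OV|=47/4
  updated: d(FOVX,Y)=35/4
4. join FOVX+Y (d=35/4) ⇒ FOVXY; edges |FOVX|=35/8, |Y|=35/8
final tree: (((F:-3,X:7):19/4,(O:23/2,V:-19/2):47/4):35/8,Y:35/8)
total length: 125/4

F,X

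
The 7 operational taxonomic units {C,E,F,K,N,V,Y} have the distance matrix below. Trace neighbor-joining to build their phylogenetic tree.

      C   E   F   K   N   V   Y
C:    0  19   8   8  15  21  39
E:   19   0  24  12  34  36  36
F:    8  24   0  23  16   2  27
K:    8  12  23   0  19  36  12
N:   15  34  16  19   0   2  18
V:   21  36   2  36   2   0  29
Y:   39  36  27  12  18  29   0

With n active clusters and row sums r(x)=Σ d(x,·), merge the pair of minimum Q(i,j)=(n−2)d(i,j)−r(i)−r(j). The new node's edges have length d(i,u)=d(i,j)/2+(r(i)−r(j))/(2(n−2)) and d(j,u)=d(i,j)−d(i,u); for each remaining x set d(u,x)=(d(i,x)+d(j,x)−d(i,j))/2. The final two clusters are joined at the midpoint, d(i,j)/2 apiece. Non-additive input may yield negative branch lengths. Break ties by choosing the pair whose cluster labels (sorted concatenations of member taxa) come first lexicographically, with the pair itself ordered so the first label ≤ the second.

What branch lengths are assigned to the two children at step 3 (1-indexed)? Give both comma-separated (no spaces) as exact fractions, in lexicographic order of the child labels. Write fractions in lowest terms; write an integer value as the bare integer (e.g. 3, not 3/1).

iteration 1: select N,V (d=2, Q=-220); attach at lengths (-6/5, 16/5); label the merged cluster NV
  updated: d(C,NV)=17, d(E,NV)=34, d(F,NV)=8, d(K,NV)=53/2, d(NV,Y)=45/2
iteration 2: select K,Y (d=12, Q=-170); attach at lengths (-7/8, 103/8); label the merged cluster KY
  updated: d(C,KY)=35/2, d(E,KY)=18, d(F,KY)=19, d(KY,NV)=37/2
iteration 3: select E,KY (d=18, Q=-114); attach at lengths (38/3, 16/3); label the merged cluster EKY
  updated: d(C,EKY)=37/4, d(EKY,F)=25/2, d(EKY,NV)=69/4
iteration 4: select C,EKY (d=37/4, Q=-219/4); attach at lengths (55/16, 93/16); label the merged cluster CEKY
  updated: d(CEKY,F)=45/8, d(CEKY,NV)=25/2
iteration 5: select CEKY,F (d=45/8, Q=-209/8); attach at lengths (81/16, 9/16); label the merged cluster CEFKY
  updated: d(CEFKY,NV)=119/16
iteration 6: select CEFKY,NV (d=119/16); attach at lengths (119/32, 119/32); label the merged cluster CEFKNVY
final tree: (((C:55/16,(E:38/3,(K:-7/8,Y:103/8):16/3):93/16):81/16,F:9/16):119/32,(N:-6/5,V:16/5):119/32)
total length: 869/16

38/3,16/3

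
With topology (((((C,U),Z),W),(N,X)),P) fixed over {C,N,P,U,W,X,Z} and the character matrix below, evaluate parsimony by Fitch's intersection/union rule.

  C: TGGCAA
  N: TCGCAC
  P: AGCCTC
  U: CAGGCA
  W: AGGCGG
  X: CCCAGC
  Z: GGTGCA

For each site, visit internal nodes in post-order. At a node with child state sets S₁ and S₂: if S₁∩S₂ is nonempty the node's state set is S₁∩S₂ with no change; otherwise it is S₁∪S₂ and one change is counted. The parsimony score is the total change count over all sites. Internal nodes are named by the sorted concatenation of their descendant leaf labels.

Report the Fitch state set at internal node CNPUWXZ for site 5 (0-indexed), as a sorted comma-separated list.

site 0, node CU: C={T} ∪ U={C} → {C,T} (+1)
site 0, node CUZ: CU={C,T} ∪ Z={G} → {C,G,T} (+1)
site 0, node CUWZ: CUZ={C,G,T} ∪ W={A} → {A,C,G,T} (+1)
site 0, node NX: N={T} ∪ X={C} → {C,T} (+1)
site 0, node CNUWXZ: CUWZ={A,C,G,T} ∩ NX={C,T} → {C,T} (+0)
site 0, node CNPUWXZ: CNUWXZ={C,T} ∪ P={A} → {A,C,T} (+1)
site 1, node CU: C={G} ∪ U={A} → {A,G} (+1)
site 1, node CUZ: CU={A,G} ∩ Z={G} → {G} (+0)
site 1, node CUWZ: CUZ={G} ∩ W={G} → {G} (+0)
site 1, node NX: N={C} ∩ X={C} → {C} (+0)
site 1, node CNUWXZ: CUWZ={G} ∪ NX={C} → {C,G} (+1)
site 1, node CNPUWXZ: CNUWXZ={C,G} ∩ P={G} → {G} (+0)
site 2, node CU: C={G} ∩ U={G} → {G} (+0)
site 2, node CUZ: CU={G} ∪ Z={T} → {G,T} (+1)
site 2, node CUWZ: CUZ={G,T} ∩ W={G} → {G} (+0)
site 2, node NX: N={G} ∪ X={C} → {C,G} (+1)
site 2, node CNUWXZ: CUWZ={G} ∩ NX={C,G} → {G} (+0)
site 2, node CNPUWXZ: CNUWXZ={G} ∪ P={C} → {C,G} (+1)
site 3, node CU: C={C} ∪ U={G} → {C,G} (+1)
site 3, node CUZ: CU={C,G} ∩ Z={G} → {G} (+0)
site 3, node CUWZ: CUZ={G} ∪ W={C} → {C,G} (+1)
site 3, node NX: N={C} ∪ X={A} → {A,C} (+1)
site 3, node CNUWXZ: CUWZ={C,G} ∩ NX={A,C} → {C} (+0)
site 3, node CNPUWXZ: CNUWXZ={C} ∩ P={C} → {C} (+0)
site 4, node CU: C={A} ∪ U={C} → {A,C} (+1)
site 4, node CUZ: CU={A,C} ∩ Z={C} → {C} (+0)
site 4, node CUWZ: CUZ={C} ∪ W={G} → {C,G} (+1)
site 4, node NX: N={A} ∪ X={G} → {A,G} (+1)
site 4, node CNUWXZ: CUWZ={C,G} ∩ NX={A,G} → {G} (+0)
site 4, node CNPUWXZ: CNUWXZ={G} ∪ P={T} → {G,T} (+1)
site 5, node CU: C={A} ∩ U={A} → {A} (+0)
site 5, node CUZ: CU={A} ∩ Z={A} → {A} (+0)
site 5, node CUWZ: CUZ={A} ∪ W={G} → {A,G} (+1)
site 5, node NX: N={C} ∩ X={C} → {C} (+0)
site 5, node CNUWXZ: CUWZ={A,G} ∪ NX={C} → {A,C,G} (+1)
site 5, node CNPUWXZ: CNUWXZ={A,C,G} ∩ P={C} → {C} (+0)
per-site changes: [5, 2, 3, 3, 4, 2]; total = 19

C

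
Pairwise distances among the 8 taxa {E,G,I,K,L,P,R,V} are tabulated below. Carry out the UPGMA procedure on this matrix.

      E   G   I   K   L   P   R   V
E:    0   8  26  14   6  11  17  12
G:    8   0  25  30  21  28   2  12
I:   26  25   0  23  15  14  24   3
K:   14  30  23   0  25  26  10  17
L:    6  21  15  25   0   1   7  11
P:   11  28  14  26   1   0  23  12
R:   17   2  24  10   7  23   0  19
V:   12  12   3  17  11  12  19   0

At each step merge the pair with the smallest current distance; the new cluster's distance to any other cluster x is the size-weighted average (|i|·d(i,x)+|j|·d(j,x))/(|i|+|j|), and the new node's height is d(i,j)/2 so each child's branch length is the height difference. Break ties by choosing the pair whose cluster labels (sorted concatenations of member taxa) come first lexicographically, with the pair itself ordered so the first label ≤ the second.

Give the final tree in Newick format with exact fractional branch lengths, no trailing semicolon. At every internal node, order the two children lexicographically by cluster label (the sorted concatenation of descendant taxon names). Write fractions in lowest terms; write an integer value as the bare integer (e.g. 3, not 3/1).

((((E:17/4,(L:1/2,P:1/2):15/4):13/4,(I:3/2,V:3/2):6):17/10,(G:1,R:1):41/5):81/70,K:145/14)

1. join L+P (d=1) ⇒ LP; edges |L|=1/2, |P|=1/2
  updated: d(E,LP)=17/2, d(G,LP)=49/2, d(I,LP)=29/2, d(K,LP)=51/2, d(LP,R)=15, d(LP,V)=23/2
2. join G+R (d=2) ⇒ GR; edges |G|=1, |R|=1
  updated: d(E,GR)=25/2, d(GR,I)=49/2, d(GR,K)=20, d(GR,LP)=79/4, d(GR,V)=31/2
3. join I+V (d=3) ⇒ IV; edges |I|=3/2, |V|=3/2
  updated: d(E,IV)=19, d(GR,IV)=20, d(IV,K)=20, d(IV,LP)=13
4. join E+LP (d=17/2) ⇒ ELP; edges |E|=17/4, |LP|=15/4
  updated: d(ELP,GR)=52/3, d(ELP,IV)=15, d(ELP,K)=65/3
5. join ELP+IV (d=15) ⇒ EILPV; edges |ELP|=13/4, |IV|=6
  updated: d(EILPV,GR)=92/5, d(EILPV,K)=21
6. join EILPV+GR (d=92/5) ⇒ EGILPRV; edges |EILPV|=17/10, |GR|=41/5
  updated: d(EGILPRV,K)=145/7
7. join EGILPRV+K (d=145/7) ⇒ EGIKLPRV; edges |EGILPRV|=81/70, |K|=145/14
final tree: ((((E:17/4,(L:1/2,P:1/2):15/4):13/4,(I:3/2,V:3/2):6):17/10,(G:1,R:1):41/5):81/70,K:145/14)
total length: 6253/140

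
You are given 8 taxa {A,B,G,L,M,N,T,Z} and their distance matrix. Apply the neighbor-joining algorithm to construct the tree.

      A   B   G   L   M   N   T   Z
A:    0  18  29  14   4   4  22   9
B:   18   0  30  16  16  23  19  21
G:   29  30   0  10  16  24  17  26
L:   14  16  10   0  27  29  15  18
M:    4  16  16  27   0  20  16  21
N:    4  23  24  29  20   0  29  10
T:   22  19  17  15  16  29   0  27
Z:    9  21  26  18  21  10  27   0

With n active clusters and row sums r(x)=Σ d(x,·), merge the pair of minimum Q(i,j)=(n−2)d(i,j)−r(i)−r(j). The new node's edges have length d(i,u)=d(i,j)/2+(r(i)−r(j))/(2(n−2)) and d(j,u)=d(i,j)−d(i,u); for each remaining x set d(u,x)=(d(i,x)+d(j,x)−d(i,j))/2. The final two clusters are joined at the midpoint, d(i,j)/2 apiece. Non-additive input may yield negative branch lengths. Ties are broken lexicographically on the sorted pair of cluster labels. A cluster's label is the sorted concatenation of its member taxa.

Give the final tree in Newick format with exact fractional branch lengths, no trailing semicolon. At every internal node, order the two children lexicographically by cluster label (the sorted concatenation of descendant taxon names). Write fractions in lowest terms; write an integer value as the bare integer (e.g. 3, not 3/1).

((((A:-43/48,(N:157/32,Z:163/32):115/48):331/64,M:245/64):195/64,B:565/64):267/128,((G:83/12,L:37/12):63/20,T:157/20):267/128)

1. join G+L (d=10, Q=-221) ⇒ GL; edges |G|=83/12, |L|=37/12
  updated: d(A,GL)=33/2, d(B,GL)=18, d(GL,M)=33/2, d(GL,N)=43/2, d(GL,T)=11, d(GL,Z)=17
2. join GL+T (d=11, Q=-339/2) ⇒ GLT; edges |GL|=63/20, |T|=157/20
  updated: d(A,GLT)=55/4, d(B,GLT)=13, d(GLT,M)=43/4, d(GLT,N)=79/4, d(GLT,Z)=33/2
3. join N+Z (d=10, Q=-457/4) ⇒ NZ; edges |N|=157/32, |Z|=163/32
  updated: d(A,NZ)=3/2, d(B,NZ)=17, d(GLT,NZ)=105/8, d(M,NZ)=31/2
4. join A+NZ (d=3/2, Q=-639/8) ⇒ ANZ; edges |A|=-43/48, |NZ|=115/48
  updated: d(ANZ,B)=67/4, d(ANZ,GLT)=203/16, d(ANZ,M)=9
5. join ANZ+M (d=9, Q=-899/16) ⇒ AMNZ; edges |ANZ|=331/64, |M|=245/64
  updated: d(AMNZ,B)=95/8, d(AMNZ,GLT)=231/32
6. join AMNZ+B (d=95/8, Q=-1027/32) ⇒ ABMNZ; edges |AMNZ|=195/64, |B|=565/64
  updated: d(ABMNZ,GLT)=267/64
7. join ABMNZ+GLT (d=267/64) ⇒ ABGLMNTZ; edges |ABMNZ|=267/128, |GLT|=267/128
final tree: ((((A:-43/48,(N:157/32,Z:163/32):115/48):331/64,M:245/64):195/64,B:565/64):267/128,((G:83/12,L:37/12):63/20,T:157/20):267/128)
total length: 3683/64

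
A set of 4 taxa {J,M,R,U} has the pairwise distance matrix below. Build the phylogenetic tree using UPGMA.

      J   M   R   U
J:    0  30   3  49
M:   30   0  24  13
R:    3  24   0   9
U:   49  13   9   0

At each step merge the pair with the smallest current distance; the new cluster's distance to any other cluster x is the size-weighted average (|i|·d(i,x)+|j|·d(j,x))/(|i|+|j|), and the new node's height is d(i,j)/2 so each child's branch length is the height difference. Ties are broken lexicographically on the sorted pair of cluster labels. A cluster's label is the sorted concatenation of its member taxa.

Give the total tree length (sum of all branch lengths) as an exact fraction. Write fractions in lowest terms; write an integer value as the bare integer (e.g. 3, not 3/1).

36

step 1: merge (J,R) at d=3; branch lengths J→3/2, R→3/2; new cluster JR
  updated: d(JR,M)=27, d(JR,U)=29
step 2: merge (M,U) at d=13; branch lengths M→13/2, U→13/2; new cluster MU
  updated: d(JR,MU)=28
step 3: merge (JR,MU) at d=28; branch lengths JR→25/2, MU→15/2; new cluster JMRU
final tree: ((J:3/2,R:3/2):25/2,(M:13/2,U:13/2):15/2)
total length: 36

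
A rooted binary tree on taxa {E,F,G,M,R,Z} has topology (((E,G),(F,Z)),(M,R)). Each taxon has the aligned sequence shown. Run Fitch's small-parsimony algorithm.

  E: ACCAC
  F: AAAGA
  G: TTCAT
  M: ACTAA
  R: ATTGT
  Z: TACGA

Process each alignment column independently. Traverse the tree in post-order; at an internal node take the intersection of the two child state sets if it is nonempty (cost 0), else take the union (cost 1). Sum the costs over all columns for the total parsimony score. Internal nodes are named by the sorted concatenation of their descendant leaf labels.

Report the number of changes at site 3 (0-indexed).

2

[col 0] EG: children E:{A}, G:{T} ∪→ {A,T}; cost 1
[col 0] FZ: children F:{A}, Z:{T} ∪→ {A,T}; cost 1
[col 0] EFGZ: children EG:{A,T}, FZ:{A,T} ∩→ {A,T}; cost 0
[col 0] MR: children M:{A}, R:{A} ∩→ {A}; cost 0
[col 0] EFGMRZ: children EFGZ:{A,T}, MR:{A} ∩→ {A}; cost 0
[col 1] EG: children E:{C}, G:{T} ∪→ {C,T}; cost 1
[col 1] FZ: children F:{A}, Z:{A} ∩→ {A}; cost 0
[col 1] EFGZ: children EG:{C,T}, FZ:{A} ∪→ {A,C,T}; cost 1
[col 1] MR: children M:{C}, R:{T} ∪→ {C,T}; cost 1
[col 1] EFGMRZ: children EFGZ:{A,C,T}, MR:{C,T} ∩→ {C,T}; cost 0
[col 2] EG: children E:{C}, G:{C} ∩→ {C}; cost 0
[col 2] FZ: children F:{A}, Z:{C} ∪→ {A,C}; cost 1
[col 2] EFGZ: children EG:{C}, FZ:{A,C} ∩→ {C}; cost 0
[col 2] MR: children M:{T}, R:{T} ∩→ {T}; cost 0
[col 2] EFGMRZ: children EFGZ:{C}, MR:{T} ∪→ {C,T}; cost 1
[col 3] EG: children E:{A}, G:{A} ∩→ {A}; cost 0
[col 3] FZ: children F:{G}, Z:{G} ∩→ {G}; cost 0
[col 3] EFGZ: children EG:{A}, FZ:{G} ∪→ {A,G}; cost 1
[col 3] MR: children M:{A}, R:{G} ∪→ {A,G}; cost 1
[col 3] EFGMRZ: children EFGZ:{A,G}, MR:{A,G} ∩→ {A,G}; cost 0
[col 4] EG: children E:{C}, G:{T} ∪→ {C,T}; cost 1
[col 4] FZ: children F:{A}, Z:{A} ∩→ {A}; cost 0
[col 4] EFGZ: children EG:{C,T}, FZ:{A} ∪→ {A,C,T}; cost 1
[col 4] MR: children M:{A}, R:{T} ∪→ {A,T}; cost 1
[col 4] EFGMRZ: children EFGZ:{A,C,T}, MR:{A,T} ∩→ {A,T}; cost 0
per-site changes: [2, 3, 2, 2, 3]; total = 12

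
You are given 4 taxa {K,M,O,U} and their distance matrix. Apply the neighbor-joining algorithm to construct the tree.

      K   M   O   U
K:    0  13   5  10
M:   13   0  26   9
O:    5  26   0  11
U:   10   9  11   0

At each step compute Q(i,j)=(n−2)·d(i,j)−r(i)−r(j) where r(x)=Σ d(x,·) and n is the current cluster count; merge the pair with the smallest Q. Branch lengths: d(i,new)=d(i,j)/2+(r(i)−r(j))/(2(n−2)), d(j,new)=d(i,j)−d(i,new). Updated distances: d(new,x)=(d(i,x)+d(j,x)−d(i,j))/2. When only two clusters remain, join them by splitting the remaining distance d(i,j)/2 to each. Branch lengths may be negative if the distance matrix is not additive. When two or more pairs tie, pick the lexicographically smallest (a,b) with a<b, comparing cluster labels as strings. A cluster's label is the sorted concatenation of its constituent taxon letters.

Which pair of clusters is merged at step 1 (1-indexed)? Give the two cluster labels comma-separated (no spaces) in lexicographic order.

K,O

step 1: merge (K,O) at d=5, Q=-60; branch lengths K→-1, O→6; new cluster KO
  updated: d(KO,M)=17, d(KO,U)=8
step 2: merge (KO,M) at d=17, Q=-34; branch lengths KO→8, M→9; new cluster KMO
  updated: d(KMO,U)=0
step 3: merge (KMO,U) at d=0; branch lengths KMO→0, U→0; new cluster KMOU
final tree: (((K:-1,O:6):8,M:9):0,U:0)
total length: 22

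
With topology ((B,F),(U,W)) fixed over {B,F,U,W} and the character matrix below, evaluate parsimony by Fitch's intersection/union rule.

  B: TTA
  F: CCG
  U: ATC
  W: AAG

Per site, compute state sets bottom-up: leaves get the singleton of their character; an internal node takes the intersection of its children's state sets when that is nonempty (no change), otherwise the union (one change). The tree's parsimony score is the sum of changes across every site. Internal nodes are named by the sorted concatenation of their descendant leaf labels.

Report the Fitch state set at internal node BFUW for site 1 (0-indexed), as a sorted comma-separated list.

T

[col 0] BF: children B:{T}, F:{C} ∪→ {C,T}; cost 1
[col 0] UW: children U:{A}, W:{A} ∩→ {A}; cost 0
[col 0] BFUW: children BF:{C,T}, UW:{A} ∪→ {A,C,T}; cost 1
[col 1] BF: children B:{T}, F:{C} ∪→ {C,T}; cost 1
[col 1] UW: children U:{T}, W:{A} ∪→ {A,T}; cost 1
[col 1] BFUW: children BF:{C,T}, UW:{A,T} ∩→ {T}; cost 0
[col 2] BF: children B:{A}, F:{G} ∪→ {A,G}; cost 1
[col 2] UW: children U:{C}, W:{G} ∪→ {C,G}; cost 1
[col 2] BFUW: children BF:{A,G}, UW:{C,G} ∩→ {G}; cost 0
per-site changes: [2, 2, 2]; total = 6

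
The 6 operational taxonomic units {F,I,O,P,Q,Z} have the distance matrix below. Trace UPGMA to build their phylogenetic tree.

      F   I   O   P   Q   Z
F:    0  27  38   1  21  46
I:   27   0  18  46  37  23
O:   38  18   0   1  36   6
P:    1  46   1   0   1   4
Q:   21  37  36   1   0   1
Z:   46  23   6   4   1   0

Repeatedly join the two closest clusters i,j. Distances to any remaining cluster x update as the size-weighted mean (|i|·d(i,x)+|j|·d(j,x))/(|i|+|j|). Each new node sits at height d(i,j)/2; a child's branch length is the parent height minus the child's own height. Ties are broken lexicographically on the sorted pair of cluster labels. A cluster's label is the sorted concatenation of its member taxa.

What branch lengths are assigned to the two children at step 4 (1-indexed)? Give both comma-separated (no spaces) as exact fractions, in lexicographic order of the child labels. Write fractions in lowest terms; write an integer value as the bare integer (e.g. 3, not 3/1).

9,9

1. join F+P (d=1) ⇒ FP; edges |F|=1/2, |P|=1/2
  updated: d(FP,I)=73/2, d(FP,O)=39/2, d(FP,Q)=11, d(FP,Z)=25
2. join Q+Z (d=1) ⇒ QZ; edges |Q|=1/2, |Z|=1/2
  updated: d(FP,QZ)=18, d(I,QZ)=30, d(O,QZ)=21
3. join FP+QZ (d=18) ⇒ FPQZ; edges |FP|=17/2, |QZ|=17/2
  updated: d(FPQZ,I)=133/4, d(FPQZ,O)=81/4
4. join I+O (d=18) ⇒ IO; edges |I|=9, |O|=9
  updated: d(FPQZ,IO)=107/4
5. join FPQZ+IO (d=107/4) ⇒ FIOPQZ; edges |FPQZ|=35/8, |IO|=35/8
final tree: (((F:1/2,P:1/2):17/2,(Q:1/2,Z:1/2):17/2):35/8,(I:9,O:9):35/8)
total length: 183/4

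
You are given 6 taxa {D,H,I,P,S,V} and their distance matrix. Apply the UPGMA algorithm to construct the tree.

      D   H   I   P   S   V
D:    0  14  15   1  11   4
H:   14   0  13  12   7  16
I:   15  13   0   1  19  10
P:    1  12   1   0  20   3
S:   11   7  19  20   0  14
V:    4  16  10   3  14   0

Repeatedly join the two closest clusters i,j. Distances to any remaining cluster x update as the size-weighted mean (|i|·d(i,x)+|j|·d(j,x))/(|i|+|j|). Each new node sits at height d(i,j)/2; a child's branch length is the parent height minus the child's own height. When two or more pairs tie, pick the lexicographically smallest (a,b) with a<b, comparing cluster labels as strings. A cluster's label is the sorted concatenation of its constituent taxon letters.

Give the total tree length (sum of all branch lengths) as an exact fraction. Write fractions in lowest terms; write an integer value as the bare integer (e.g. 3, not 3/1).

599/24

step 1: merge (D,P) at d=1; branch lengths D→1/2, P→1/2; new cluster DP
  updated: d(DP,H)=13, d(DP,I)=8, d(DP,S)=31/2, d(DP,V)=7/2
step 2: merge (DP,V) at d=7/2; branch lengths DP→5/4, V→7/4; new cluster DPV
  updated: d(DPV,H)=14, d(DPV,I)=26/3, d(DPV,S)=15
step 3: merge (H,S) at d=7; branch lengths H→7/2, S→7/2; new cluster HS
  updated: d(DPV,HS)=29/2, d(HS,I)=16
step 4: merge (DPV,I) at d=26/3; branch lengths DPV→31/12, I→13/3; new cluster DIPV
  updated: d(DIPV,HS)=119/8
step 5: merge (DIPV,HS) at d=119/8; branch lengths DIPV→149/48, HS→63/16; new cluster DHIPSV
final tree: ((((D:1/2,P:1/2):5/4,V:7/4):31/12,I:13/3):149/48,(H:7/2,S:7/2):63/16)
total length: 599/24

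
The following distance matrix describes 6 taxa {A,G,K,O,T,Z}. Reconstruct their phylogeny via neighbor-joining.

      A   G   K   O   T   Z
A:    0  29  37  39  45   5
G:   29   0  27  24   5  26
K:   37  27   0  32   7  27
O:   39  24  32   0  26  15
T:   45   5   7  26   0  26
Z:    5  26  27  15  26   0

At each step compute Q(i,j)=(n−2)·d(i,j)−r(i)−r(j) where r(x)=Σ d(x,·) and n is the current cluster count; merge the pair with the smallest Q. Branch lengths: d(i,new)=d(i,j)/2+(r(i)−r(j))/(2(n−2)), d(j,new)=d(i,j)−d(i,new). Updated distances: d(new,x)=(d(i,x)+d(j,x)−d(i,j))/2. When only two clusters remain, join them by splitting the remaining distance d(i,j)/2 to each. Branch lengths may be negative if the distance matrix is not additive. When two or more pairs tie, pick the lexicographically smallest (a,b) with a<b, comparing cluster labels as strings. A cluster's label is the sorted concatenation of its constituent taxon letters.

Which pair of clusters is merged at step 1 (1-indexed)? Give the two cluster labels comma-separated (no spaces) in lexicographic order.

A,Z

1. join A+Z (d=5, Q=-234) ⇒ AZ; edges |A|=19/2, |Z|=-9/2
  updated: d(AZ,G)=25, d(AZ,K)=59/2, d(AZ,O)=49/2, d(AZ,T)=33
2. join K+T (d=7, Q=-291/2) ⇒ KT; edges |K|=91/12, |T|=-7/12
  updated: d(AZ,KT)=111/4, d(G,KT)=25/2, d(KT,O)=51/2
3. join AZ+O (d=49/2, Q=-409/4) ⇒ AOZ; edges |AZ|=209/16, |O|=183/16
  updated: d(AOZ,G)=49/4, d(AOZ,KT)=115/8
4. join AOZ+G (d=49/4, Q=-313/8) ⇒ AGOZ; edges |AOZ|=113/16, |G|=83/16
  updated: d(AGOZ,KT)=117/16
5. join AGOZ+KT (d=117/16) ⇒ AGKOTZ; edges |AGOZ|=117/32, |KT|=117/32
final tree: ((((A:19/2,Z:-9/2):209/16,O:183/16):113/16,G:83/16):117/32,(K:91/12,T:-7/12):117/32)
total length: 897/16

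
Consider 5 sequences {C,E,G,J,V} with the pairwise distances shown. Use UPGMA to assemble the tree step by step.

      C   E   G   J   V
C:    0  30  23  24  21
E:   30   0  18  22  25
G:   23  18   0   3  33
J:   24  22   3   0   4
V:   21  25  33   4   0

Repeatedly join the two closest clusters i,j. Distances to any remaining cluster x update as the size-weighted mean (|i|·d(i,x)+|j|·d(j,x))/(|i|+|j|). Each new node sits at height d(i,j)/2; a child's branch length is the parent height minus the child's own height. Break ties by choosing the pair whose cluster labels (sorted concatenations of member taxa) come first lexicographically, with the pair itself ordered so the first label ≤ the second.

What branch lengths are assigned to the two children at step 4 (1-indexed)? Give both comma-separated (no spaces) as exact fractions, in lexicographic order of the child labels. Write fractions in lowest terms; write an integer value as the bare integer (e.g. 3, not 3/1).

49/4,17/12

step 1: merge (G,J) at d=3; branch lengths G→3/2, J→3/2; new cluster GJ
  updated: d(C,GJ)=47/2, d(E,GJ)=20, d(GJ,V)=37/2
step 2: merge (GJ,V) at d=37/2; branch lengths GJ→31/4, V→37/4; new cluster GJV
  updated: d(C,GJV)=68/3, d(E,GJV)=65/3
step 3: merge (E,GJV) at d=65/3; branch lengths E→65/6, GJV→19/12; new cluster EGJV
  updated: d(C,EGJV)=49/2
step 4: merge (C,EGJV) at d=49/2; branch lengths C→49/4, EGJV→17/12; new cluster CEGJV
final tree: (C:49/4,(E:65/6,((G:3/2,J:3/2):31/4,V:37/4):19/12):17/12)
total length: 553/12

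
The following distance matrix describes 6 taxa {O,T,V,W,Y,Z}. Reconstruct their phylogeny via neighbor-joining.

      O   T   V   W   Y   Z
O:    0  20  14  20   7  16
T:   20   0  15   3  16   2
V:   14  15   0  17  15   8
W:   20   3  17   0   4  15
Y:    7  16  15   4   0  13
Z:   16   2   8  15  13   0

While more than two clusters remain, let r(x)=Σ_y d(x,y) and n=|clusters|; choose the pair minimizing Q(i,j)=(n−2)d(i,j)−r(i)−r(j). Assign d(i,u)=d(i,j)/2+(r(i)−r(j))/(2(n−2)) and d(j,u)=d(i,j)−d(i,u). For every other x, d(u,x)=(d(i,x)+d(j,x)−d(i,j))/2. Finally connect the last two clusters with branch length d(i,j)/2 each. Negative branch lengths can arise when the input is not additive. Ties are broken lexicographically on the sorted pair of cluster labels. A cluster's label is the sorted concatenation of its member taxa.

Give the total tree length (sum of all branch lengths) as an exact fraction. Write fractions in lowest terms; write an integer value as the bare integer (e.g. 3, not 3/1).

239/8

step 1: merge (O,Y) at d=7, Q=-104; branch lengths O→25/4, Y→3/4; new cluster OY
  updated: d(OY,T)=29/2, d(OY,V)=11, d(OY,W)=17/2, d(OY,Z)=11
step 2: merge (T,W) at d=3, Q=-69; branch lengths T→0, W→3; new cluster TW
  updated: d(OY,TW)=10, d(TW,V)=29/2, d(TW,Z)=7
step 3: merge (OY,TW) at d=10, Q=-87/2; branch lengths OY→41/8, TW→39/8; new cluster OTWY
  updated: d(OTWY,V)=31/4, d(OTWY,Z)=4
step 4: merge (OTWY,V) at d=31/4, Q=-79/4; branch lengths OTWY→15/8, V→47/8; new cluster OTVWY
  updated: d(OTVWY,Z)=17/8
step 5: merge (OTVWY,Z) at d=17/8; branch lengths OTVWY→17/16, Z→17/16; new cluster OTVWYZ
final tree: ((((O:25/4,Y:3/4):41/8,(T:0,W:3):39/8):15/8,V:47/8):17/16,Z:17/16)
total length: 239/8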